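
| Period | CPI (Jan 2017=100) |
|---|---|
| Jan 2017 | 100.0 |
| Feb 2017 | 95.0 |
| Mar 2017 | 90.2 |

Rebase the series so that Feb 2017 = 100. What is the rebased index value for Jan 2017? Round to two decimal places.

Rebased(Jan 2017) = 100.0 / 95.0 × 100 = 105.2632

105.26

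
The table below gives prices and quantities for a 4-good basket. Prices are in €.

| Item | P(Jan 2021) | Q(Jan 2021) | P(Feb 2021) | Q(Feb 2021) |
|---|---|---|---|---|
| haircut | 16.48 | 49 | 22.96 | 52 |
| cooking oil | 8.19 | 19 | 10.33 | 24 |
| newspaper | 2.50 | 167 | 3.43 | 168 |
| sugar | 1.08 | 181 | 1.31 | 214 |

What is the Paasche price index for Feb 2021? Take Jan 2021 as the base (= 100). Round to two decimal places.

Paasche price index uses current-period quantities as weights.
ΣP(Feb 2021)·Q(Feb 2021) = 22.96×52 + 10.33×24 + 3.43×168 + 1.31×214 = 1193.92 + 247.92 + 576.24 + 280.34 = 2298.42
ΣP(Jan 2021)·Q(Feb 2021) = 16.48×52 + 8.19×24 + 2.50×168 + 1.08×214 = 856.96 + 196.56 + 420 + 231.12 = 1704.64
Index = 2298.42 / 1704.64 × 100 = 134.8332

134.83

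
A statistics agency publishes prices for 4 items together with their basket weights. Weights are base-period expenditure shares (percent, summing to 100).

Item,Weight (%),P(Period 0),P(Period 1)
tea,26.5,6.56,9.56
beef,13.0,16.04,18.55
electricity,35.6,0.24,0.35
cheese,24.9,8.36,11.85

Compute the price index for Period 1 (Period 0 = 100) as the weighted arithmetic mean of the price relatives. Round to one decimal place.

140.9

tea: 26.5 × (9.56/6.56) = 26.5 × 1.457317 = 38.6189
beef: 13.0 × (18.55/16.04) = 13.0 × 1.156484 = 15.0343
electricity: 35.6 × (0.35/0.24) = 35.6 × 1.458333 = 51.9167
cheese: 24.9 × (11.85/8.36) = 24.9 × 1.417464 = 35.2949
Index = Σ wᵢ·(p₁ᵢ/p₀ᵢ) = 38.6189 + 15.0343 + 51.9167 + 35.2949 = 140.8647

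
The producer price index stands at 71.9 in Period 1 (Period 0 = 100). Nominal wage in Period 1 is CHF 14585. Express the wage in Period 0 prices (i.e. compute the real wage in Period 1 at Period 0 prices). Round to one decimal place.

20285.1

Real = Nominal ÷ (Index/100) = 14585 ÷ (71.9/100)
     = 14585 ÷ 0.719 = 20285.1182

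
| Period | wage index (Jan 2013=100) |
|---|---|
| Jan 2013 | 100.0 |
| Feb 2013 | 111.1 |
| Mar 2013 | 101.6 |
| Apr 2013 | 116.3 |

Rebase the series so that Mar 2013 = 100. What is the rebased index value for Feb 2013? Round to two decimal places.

109.35

Rebased(Feb 2013) = 111.1 / 101.6 × 100 = 109.3504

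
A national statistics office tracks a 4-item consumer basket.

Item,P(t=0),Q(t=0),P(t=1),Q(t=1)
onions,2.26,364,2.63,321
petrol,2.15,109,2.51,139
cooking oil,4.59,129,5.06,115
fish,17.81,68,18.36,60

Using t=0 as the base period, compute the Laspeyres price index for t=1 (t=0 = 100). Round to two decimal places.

Laspeyres price index uses base-period quantities as weights.
ΣP(t=1)·Q(t=0) = 2.63×364 + 2.51×109 + 5.06×129 + 18.36×68 = 957.32 + 273.59 + 652.74 + 1248.48 = 3132.13
ΣP(t=0)·Q(t=0) = 2.26×364 + 2.15×109 + 4.59×129 + 17.81×68 = 822.64 + 234.35 + 592.11 + 1211.08 = 2860.18
Index = 3132.13 / 2860.18 × 100 = 109.5081

109.51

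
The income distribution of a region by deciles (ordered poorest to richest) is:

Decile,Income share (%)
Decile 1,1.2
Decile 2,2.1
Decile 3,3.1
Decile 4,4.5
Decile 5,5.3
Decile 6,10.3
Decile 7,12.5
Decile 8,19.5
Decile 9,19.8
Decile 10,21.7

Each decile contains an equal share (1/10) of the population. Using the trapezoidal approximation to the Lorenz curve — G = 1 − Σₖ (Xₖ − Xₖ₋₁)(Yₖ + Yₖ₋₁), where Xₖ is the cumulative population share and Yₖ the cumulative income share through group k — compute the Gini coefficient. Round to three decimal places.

0.419

Cumulative income shares Yₖ: 0.0120, 0.0330, 0.0640, 0.1090, 0.1620, 0.2650, 0.3900, 0.5850, 0.7830, 1.0000
Σ (Xₖ−Xₖ₋₁)(Yₖ+Yₖ₋₁) = (1/10)(0.0120+0.0000) + (1/10)(0.0330+0.0120) + (1/10)(0.0640+0.0330) + (1/10)(0.1090+0.0640) + (1/10)(0.1620+0.1090) + (1/10)(0.2650+0.1620) + (1/10)(0.3900+0.2650) + (1/10)(0.5850+0.3900) + (1/10)(0.7830+0.5850) + (1/10)(1.0000+0.7830)
  = 0.0012 + 0.0045 + 0.0097 + 0.0173 + 0.0271 + 0.0427 + 0.0655 + 0.0975 + 0.1368 + 0.1783 = 0.5806
G = 1 − 0.5806 = 0.4194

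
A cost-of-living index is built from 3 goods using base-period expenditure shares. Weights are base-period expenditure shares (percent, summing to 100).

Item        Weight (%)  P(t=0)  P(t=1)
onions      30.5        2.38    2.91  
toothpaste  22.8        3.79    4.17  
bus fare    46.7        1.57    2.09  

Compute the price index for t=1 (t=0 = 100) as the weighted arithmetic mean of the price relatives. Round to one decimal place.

124.5

onions: 30.5 × (2.91/2.38) = 30.5 × 1.222689 = 37.2920
toothpaste: 22.8 × (4.17/3.79) = 22.8 × 1.100264 = 25.0860
bus fare: 46.7 × (2.09/1.57) = 46.7 × 1.331210 = 62.1675
Index = Σ wᵢ·(p₁ᵢ/p₀ᵢ) = 37.2920 + 25.0860 + 62.1675 = 124.5455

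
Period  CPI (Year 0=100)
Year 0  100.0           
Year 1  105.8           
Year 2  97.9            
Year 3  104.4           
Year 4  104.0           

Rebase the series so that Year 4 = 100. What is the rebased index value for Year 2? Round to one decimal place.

Rebased(Year 2) = 97.9 / 104.0 × 100 = 94.1346

94.1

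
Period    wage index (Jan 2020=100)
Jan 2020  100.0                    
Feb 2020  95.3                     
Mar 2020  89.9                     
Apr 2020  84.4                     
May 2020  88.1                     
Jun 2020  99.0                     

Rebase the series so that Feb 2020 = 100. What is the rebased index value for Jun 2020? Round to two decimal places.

Rebased(Jun 2020) = 99.0 / 95.3 × 100 = 103.8825

103.88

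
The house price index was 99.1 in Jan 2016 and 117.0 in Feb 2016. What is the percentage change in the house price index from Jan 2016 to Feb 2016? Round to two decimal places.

18.06%

Change = (117.0 − 99.1) / 99.1 × 100
       = 17.9 / 99.1 × 100 = 18.0626%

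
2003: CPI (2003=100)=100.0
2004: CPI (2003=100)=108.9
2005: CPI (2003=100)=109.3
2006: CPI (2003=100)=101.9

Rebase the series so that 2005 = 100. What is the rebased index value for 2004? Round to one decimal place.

99.6

Rebased(2004) = 108.9 / 109.3 × 100 = 99.6340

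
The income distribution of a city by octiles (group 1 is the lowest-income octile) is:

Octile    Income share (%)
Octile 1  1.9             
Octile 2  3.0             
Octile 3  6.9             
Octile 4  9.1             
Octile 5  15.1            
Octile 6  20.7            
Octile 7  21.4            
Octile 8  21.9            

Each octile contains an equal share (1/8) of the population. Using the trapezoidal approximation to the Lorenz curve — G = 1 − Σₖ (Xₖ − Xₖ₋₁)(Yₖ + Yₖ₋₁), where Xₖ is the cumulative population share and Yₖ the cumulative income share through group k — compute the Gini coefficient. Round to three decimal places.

0.349

Cumulative income shares Yₖ: 0.0190, 0.0490, 0.1180, 0.2090, 0.3600, 0.5670, 0.7810, 1.0000
Σ (Xₖ−Xₖ₋₁)(Yₖ+Yₖ₋₁) = (1/8)(0.0190+0.0000) + (1/8)(0.0490+0.0190) + (1/8)(0.1180+0.0490) + (1/8)(0.2090+0.1180) + (1/8)(0.3600+0.2090) + (1/8)(0.5670+0.3600) + (1/8)(0.7810+0.5670) + (1/8)(1.0000+0.7810)
  = 0.0024 + 0.0085 + 0.0209 + 0.0409 + 0.0711 + 0.1159 + 0.1685 + 0.2226 = 0.6507
G = 1 − 0.6507 = 0.3493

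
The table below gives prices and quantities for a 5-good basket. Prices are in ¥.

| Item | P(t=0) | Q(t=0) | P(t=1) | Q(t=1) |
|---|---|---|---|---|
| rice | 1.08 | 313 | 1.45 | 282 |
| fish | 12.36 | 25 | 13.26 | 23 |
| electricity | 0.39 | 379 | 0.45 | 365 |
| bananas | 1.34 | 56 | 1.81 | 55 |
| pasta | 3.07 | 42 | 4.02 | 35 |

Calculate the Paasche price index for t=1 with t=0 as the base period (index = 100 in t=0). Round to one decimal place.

Paasche price index uses current-period quantities as weights.
ΣP(t=1)·Q(t=1) = 1.45×282 + 13.26×23 + 0.45×365 + 1.81×55 + 4.02×35 = 408.9 + 304.98 + 164.25 + 99.55 + 140.7 = 1118.38
ΣP(t=0)·Q(t=1) = 1.08×282 + 12.36×23 + 0.39×365 + 1.34×55 + 3.07×35 = 304.56 + 284.28 + 142.35 + 73.7 + 107.45 = 912.34
Index = 1118.38 / 912.34 × 100 = 122.5837

122.6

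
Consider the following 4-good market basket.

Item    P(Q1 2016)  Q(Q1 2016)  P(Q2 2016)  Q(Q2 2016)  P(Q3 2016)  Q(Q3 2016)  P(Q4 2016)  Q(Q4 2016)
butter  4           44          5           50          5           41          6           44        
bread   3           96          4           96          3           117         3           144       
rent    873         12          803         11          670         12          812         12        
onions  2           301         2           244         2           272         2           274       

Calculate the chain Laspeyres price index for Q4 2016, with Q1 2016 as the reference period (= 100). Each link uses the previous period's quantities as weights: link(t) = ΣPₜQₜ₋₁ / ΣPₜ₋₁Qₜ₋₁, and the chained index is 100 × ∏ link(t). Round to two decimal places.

Link Q1 2016→Q2 2016:
ΣP(Q2 2016)Q(Q1 2016) = 5×44 + 4×96 + 803×12 + 2×301 = 220 + 384 + 9636 + 602 = 10842
ΣP(Q1 2016)Q(Q1 2016) = 4×44 + 3×96 + 873×12 + 2×301 = 176 + 288 + 10476 + 602 = 11542
link = 10842/11542 = 0.939352
Link Q2 2016→Q3 2016:
ΣP(Q3 2016)Q(Q2 2016) = 5×50 + 3×96 + 670×11 + 2×244 = 250 + 288 + 7370 + 488 = 8396
ΣP(Q2 2016)Q(Q2 2016) = 5×50 + 4×96 + 803×11 + 2×244 = 250 + 384 + 8833 + 488 = 9955
link = 8396/9955 = 0.843395
Link Q3 2016→Q4 2016:
ΣP(Q4 2016)Q(Q3 2016) = 6×41 + 3×117 + 812×12 + 2×272 = 246 + 351 + 9744 + 544 = 10885
ΣP(Q3 2016)Q(Q3 2016) = 5×41 + 3×117 + 670×12 + 2×272 = 205 + 351 + 8040 + 544 = 9140
link = 10885/9140 = 1.190919
Chained index = 100 × 0.939352 × 0.843395 × 1.190919 = 94.3500

94.35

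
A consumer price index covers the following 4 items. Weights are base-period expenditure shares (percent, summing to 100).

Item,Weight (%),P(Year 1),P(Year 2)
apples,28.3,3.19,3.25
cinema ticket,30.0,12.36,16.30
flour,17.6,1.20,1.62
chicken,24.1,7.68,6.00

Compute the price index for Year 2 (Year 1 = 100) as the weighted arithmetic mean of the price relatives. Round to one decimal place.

111.0

apples: 28.3 × (3.25/3.19) = 28.3 × 1.018809 = 28.8323
cinema ticket: 30.0 × (16.30/12.36) = 30.0 × 1.318770 = 39.5631
flour: 17.6 × (1.62/1.20) = 17.6 × 1.350000 = 23.7600
chicken: 24.1 × (6.00/7.68) = 24.1 × 0.781250 = 18.8281
Index = Σ wᵢ·(p₁ᵢ/p₀ᵢ) = 28.8323 + 39.5631 + 23.7600 + 18.8281 = 110.9835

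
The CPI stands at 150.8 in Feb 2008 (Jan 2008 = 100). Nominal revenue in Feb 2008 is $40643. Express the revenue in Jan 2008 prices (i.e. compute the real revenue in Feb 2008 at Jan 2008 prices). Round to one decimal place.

Real = Nominal ÷ (Index/100) = 40643 ÷ (150.8/100)
     = 40643 ÷ 1.508 = 26951.5915

26951.6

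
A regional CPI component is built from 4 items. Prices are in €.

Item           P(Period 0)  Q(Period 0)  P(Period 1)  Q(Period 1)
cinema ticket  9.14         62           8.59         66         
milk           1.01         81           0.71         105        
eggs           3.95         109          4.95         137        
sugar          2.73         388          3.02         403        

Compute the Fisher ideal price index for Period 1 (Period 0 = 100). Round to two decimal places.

Laspeyres component (base-period weights):
ΣP(Period 1)Q(Period 0) = 8.59×62 + 0.71×81 + 4.95×109 + 3.02×388 = 532.58 + 57.51 + 539.55 + 1171.76 = 2301.4
ΣP(Period 0)Q(Period 0) = 9.14×62 + 1.01×81 + 3.95×109 + 2.73×388 = 566.68 + 81.81 + 430.55 + 1059.24 = 2138.28
L = 2301.4 / 2138.28 × 100 = 107.6286
Paasche component (current-period weights):
ΣP(Period 1)Q(Period 1) = 8.59×66 + 0.71×105 + 4.95×137 + 3.02×403 = 566.94 + 74.55 + 678.15 + 1217.06 = 2536.7
ΣP(Period 0)Q(Period 1) = 9.14×66 + 1.01×105 + 3.95×137 + 2.73×403 = 603.24 + 106.05 + 541.15 + 1100.19 = 2350.63
P = 2536.7 / 2350.63 × 100 = 107.9158
Fisher = √(L × P) = √(107.6286 × 107.9158) = 107.7721

107.77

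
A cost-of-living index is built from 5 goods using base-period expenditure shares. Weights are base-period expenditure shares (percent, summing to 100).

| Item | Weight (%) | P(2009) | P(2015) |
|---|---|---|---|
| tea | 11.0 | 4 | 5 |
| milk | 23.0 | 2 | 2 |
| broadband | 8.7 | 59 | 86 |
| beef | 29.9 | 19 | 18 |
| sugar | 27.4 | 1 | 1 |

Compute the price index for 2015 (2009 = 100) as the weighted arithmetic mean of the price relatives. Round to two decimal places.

105.16

tea: 11.0 × (5/4) = 11.0 × 1.250000 = 13.7500
milk: 23.0 × (2/2) = 23.0 × 1.000000 = 23.0000
broadband: 8.7 × (86/59) = 8.7 × 1.457627 = 12.6814
beef: 29.9 × (18/19) = 29.9 × 0.947368 = 28.3263
sugar: 27.4 × (1/1) = 27.4 × 1.000000 = 27.4000
Index = Σ wᵢ·(p₁ᵢ/p₀ᵢ) = 13.7500 + 23.0000 + 12.6814 + 28.3263 + 27.4000 = 105.1577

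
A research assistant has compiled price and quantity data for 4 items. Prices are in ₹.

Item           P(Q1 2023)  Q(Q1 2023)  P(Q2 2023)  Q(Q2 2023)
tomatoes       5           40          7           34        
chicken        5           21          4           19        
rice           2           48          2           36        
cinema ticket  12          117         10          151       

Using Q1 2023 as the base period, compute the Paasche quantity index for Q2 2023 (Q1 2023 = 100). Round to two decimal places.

116.32

Paasche quantity index uses current-period prices as weights.
ΣP(Q2 2023)·Q(Q2 2023) = 7×34 + 4×19 + 2×36 + 10×151 = 238 + 76 + 72 + 1510 = 1896
ΣP(Q2 2023)·Q(Q1 2023) = 7×40 + 4×21 + 2×48 + 10×117 = 280 + 84 + 96 + 1170 = 1630
Index = 1896 / 1630 × 100 = 116.3190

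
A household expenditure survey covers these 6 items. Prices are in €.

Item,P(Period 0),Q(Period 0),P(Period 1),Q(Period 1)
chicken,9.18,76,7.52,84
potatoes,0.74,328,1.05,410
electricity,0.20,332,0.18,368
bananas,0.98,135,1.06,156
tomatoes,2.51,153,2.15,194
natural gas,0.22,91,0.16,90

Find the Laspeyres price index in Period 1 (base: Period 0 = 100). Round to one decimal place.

Laspeyres price index uses base-period quantities as weights.
ΣP(Period 1)·Q(Period 0) = 7.52×76 + 1.05×328 + 0.18×332 + 1.06×135 + 2.15×153 + 0.16×91 = 571.52 + 344.4 + 59.76 + 143.1 + 328.95 + 14.56 = 1462.29
ΣP(Period 0)·Q(Period 0) = 9.18×76 + 0.74×328 + 0.20×332 + 0.98×135 + 2.51×153 + 0.22×91 = 697.68 + 242.72 + 66.4 + 132.3 + 384.03 + 20.02 = 1543.15
Index = 1462.29 / 1543.15 × 100 = 94.7601

94.8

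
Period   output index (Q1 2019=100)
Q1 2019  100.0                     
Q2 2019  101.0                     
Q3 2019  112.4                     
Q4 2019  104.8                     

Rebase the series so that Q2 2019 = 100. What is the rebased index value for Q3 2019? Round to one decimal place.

Rebased(Q3 2019) = 112.4 / 101.0 × 100 = 111.2871

111.3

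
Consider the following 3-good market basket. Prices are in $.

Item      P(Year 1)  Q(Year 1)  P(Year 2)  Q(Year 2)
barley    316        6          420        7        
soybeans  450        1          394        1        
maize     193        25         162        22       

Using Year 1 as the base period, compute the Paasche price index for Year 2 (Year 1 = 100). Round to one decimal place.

Paasche price index uses current-period quantities as weights.
ΣP(Year 2)·Q(Year 2) = 420×7 + 394×1 + 162×22 = 2940 + 394 + 3564 = 6898
ΣP(Year 1)·Q(Year 2) = 316×7 + 450×1 + 193×22 = 2212 + 450 + 4246 = 6908
Index = 6898 / 6908 × 100 = 99.8552

99.9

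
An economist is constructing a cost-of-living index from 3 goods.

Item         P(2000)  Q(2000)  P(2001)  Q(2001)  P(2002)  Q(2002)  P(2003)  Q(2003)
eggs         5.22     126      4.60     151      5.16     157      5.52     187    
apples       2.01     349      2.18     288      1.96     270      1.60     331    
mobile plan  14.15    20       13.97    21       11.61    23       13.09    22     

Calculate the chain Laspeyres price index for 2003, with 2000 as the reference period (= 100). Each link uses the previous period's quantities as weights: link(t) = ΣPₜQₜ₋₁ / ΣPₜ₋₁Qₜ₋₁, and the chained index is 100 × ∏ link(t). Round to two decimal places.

96.50

Link 2000→2001:
ΣP(2001)Q(2000) = 4.60×126 + 2.18×349 + 13.97×20 = 579.6 + 760.82 + 279.4 = 1619.82
ΣP(2000)Q(2000) = 5.22×126 + 2.01×349 + 14.15×20 = 657.72 + 701.49 + 283 = 1642.21
link = 1619.82/1642.21 = 0.986366
Link 2001→2002:
ΣP(2002)Q(2001) = 5.16×151 + 1.96×288 + 11.61×21 = 779.16 + 564.48 + 243.81 = 1587.45
ΣP(2001)Q(2001) = 4.60×151 + 2.18×288 + 13.97×21 = 694.6 + 627.84 + 293.37 = 1615.81
link = 1587.45/1615.81 = 0.982448
Link 2002→2003:
ΣP(2003)Q(2002) = 5.52×157 + 1.60×270 + 13.09×23 = 866.64 + 432 + 301.07 = 1599.71
ΣP(2002)Q(2002) = 5.16×157 + 1.96×270 + 11.61×23 = 810.12 + 529.2 + 267.03 = 1606.35
link = 1599.71/1606.35 = 0.995866
Chained index = 100 × 0.986366 × 0.982448 × 0.995866 = 96.5048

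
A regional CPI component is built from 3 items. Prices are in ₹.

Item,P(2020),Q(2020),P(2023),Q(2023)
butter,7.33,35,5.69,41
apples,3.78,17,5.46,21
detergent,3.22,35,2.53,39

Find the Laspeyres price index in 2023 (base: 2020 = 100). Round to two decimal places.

Laspeyres price index uses base-period quantities as weights.
ΣP(2023)·Q(2020) = 5.69×35 + 5.46×17 + 2.53×35 = 199.15 + 92.82 + 88.55 = 380.52
ΣP(2020)·Q(2020) = 7.33×35 + 3.78×17 + 3.22×35 = 256.55 + 64.26 + 112.7 = 433.51
Index = 380.52 / 433.51 × 100 = 87.7765

87.78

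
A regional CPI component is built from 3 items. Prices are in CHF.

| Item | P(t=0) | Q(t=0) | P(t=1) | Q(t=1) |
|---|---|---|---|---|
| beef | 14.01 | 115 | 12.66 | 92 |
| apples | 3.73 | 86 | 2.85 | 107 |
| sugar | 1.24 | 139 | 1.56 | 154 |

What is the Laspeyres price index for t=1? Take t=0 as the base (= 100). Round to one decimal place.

Laspeyres price index uses base-period quantities as weights.
ΣP(t=1)·Q(t=0) = 12.66×115 + 2.85×86 + 1.56×139 = 1455.9 + 245.1 + 216.84 = 1917.84
ΣP(t=0)·Q(t=0) = 14.01×115 + 3.73×86 + 1.24×139 = 1611.15 + 320.78 + 172.36 = 2104.29
Index = 1917.84 / 2104.29 × 100 = 91.1395

91.1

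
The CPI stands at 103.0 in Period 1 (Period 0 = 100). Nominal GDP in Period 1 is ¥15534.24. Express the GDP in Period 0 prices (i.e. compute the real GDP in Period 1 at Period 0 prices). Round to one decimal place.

15081.8

Real = Nominal ÷ (Index/100) = 15534.24 ÷ (103.0/100)
     = 15534.24 ÷ 1.030 = 15081.7864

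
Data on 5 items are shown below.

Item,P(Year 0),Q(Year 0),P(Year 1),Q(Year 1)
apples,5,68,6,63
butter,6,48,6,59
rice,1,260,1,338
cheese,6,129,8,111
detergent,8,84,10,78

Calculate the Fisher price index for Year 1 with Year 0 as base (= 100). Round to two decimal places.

120.18

Laspeyres component (base-period weights):
ΣP(Year 1)Q(Year 0) = 6×68 + 6×48 + 1×260 + 8×129 + 10×84 = 408 + 288 + 260 + 1032 + 840 = 2828
ΣP(Year 0)Q(Year 0) = 5×68 + 6×48 + 1×260 + 6×129 + 8×84 = 340 + 288 + 260 + 774 + 672 = 2334
L = 2828 / 2334 × 100 = 121.1654
Paasche component (current-period weights):
ΣP(Year 1)Q(Year 1) = 6×63 + 6×59 + 1×338 + 8×111 + 10×78 = 378 + 354 + 338 + 888 + 780 = 2738
ΣP(Year 0)Q(Year 1) = 5×63 + 6×59 + 1×338 + 6×111 + 8×78 = 315 + 354 + 338 + 666 + 624 = 2297
P = 2738 / 2297 × 100 = 119.1990
Fisher = √(L × P) = √(121.1654 × 119.1990) = 120.1781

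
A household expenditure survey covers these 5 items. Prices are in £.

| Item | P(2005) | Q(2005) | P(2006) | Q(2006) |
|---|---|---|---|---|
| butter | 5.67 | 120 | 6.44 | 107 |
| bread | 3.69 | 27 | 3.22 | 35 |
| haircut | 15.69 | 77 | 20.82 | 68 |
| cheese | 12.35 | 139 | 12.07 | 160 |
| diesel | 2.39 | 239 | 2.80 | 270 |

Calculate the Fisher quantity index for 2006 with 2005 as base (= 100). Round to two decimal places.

Laspeyres component (base-period weights):
ΣP(2005)Q(2006) = 5.67×107 + 3.69×35 + 15.69×68 + 12.35×160 + 2.39×270 = 606.69 + 129.15 + 1066.92 + 1976 + 645.3 = 4424.06
ΣP(2005)Q(2005) = 5.67×120 + 3.69×27 + 15.69×77 + 12.35×139 + 2.39×239 = 680.4 + 99.63 + 1208.13 + 1716.65 + 571.21 = 4276.02
L = 4424.06 / 4276.02 × 100 = 103.4621
Paasche component (current-period weights):
ΣP(2006)Q(2006) = 6.44×107 + 3.22×35 + 20.82×68 + 12.07×160 + 2.80×270 = 689.08 + 112.7 + 1415.76 + 1931.2 + 756 = 4904.74
ΣP(2006)Q(2005) = 6.44×120 + 3.22×27 + 20.82×77 + 12.07×139 + 2.80×239 = 772.8 + 86.94 + 1603.14 + 1677.73 + 669.2 = 4809.81
P = 4904.74 / 4809.81 × 100 = 101.9737
Fisher = √(L × P) = √(103.4621 × 101.9737) = 102.7152

102.72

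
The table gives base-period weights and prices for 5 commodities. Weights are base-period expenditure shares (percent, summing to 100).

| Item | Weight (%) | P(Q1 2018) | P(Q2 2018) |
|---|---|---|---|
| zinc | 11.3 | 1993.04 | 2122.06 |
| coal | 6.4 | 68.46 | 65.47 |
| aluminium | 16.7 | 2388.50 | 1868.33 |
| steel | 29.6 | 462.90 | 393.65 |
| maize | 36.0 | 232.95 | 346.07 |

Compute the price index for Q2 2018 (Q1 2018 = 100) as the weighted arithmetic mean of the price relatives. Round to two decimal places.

zinc: 11.3 × (2122.06/1993.04) = 11.3 × 1.064735 = 12.0315
coal: 6.4 × (65.47/68.46) = 6.4 × 0.956325 = 6.1205
aluminium: 16.7 × (1868.33/2388.50) = 16.7 × 0.782219 = 13.0631
steel: 29.6 × (393.65/462.90) = 29.6 × 0.850400 = 25.1718
maize: 36.0 × (346.07/232.95) = 36.0 × 1.485598 = 53.4815
Index = Σ wᵢ·(p₁ᵢ/p₀ᵢ) = 12.0315 + 6.1205 + 13.0631 + 25.1718 + 53.4815 = 109.8684

109.87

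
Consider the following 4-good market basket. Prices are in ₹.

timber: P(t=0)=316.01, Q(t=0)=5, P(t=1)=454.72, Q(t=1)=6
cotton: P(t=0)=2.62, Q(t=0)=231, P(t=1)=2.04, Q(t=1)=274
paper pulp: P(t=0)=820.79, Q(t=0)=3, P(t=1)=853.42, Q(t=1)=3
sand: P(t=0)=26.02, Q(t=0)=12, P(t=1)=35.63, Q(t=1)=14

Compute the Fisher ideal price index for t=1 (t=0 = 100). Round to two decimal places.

116.11

Laspeyres component (base-period weights):
ΣP(t=1)Q(t=0) = 454.72×5 + 2.04×231 + 853.42×3 + 35.63×12 = 2273.6 + 471.24 + 2560.26 + 427.56 = 5732.66
ΣP(t=0)Q(t=0) = 316.01×5 + 2.62×231 + 820.79×3 + 26.02×12 = 1580.05 + 605.22 + 2462.37 + 312.24 = 4959.88
L = 5732.66 / 4959.88 × 100 = 115.5806
Paasche component (current-period weights):
ΣP(t=1)Q(t=1) = 454.72×6 + 2.04×274 + 853.42×3 + 35.63×14 = 2728.32 + 558.96 + 2560.26 + 498.82 = 6346.36
ΣP(t=0)Q(t=1) = 316.01×6 + 2.62×274 + 820.79×3 + 26.02×14 = 1896.06 + 717.88 + 2462.37 + 364.28 = 5440.59
P = 6346.36 / 5440.59 × 100 = 116.6484
Fisher = √(L × P) = √(115.5806 × 116.6484) = 116.1133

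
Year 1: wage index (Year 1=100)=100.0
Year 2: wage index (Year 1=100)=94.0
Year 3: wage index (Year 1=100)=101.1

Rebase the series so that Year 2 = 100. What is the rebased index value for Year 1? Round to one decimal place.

106.4

Rebased(Year 1) = 100.0 / 94.0 × 100 = 106.3830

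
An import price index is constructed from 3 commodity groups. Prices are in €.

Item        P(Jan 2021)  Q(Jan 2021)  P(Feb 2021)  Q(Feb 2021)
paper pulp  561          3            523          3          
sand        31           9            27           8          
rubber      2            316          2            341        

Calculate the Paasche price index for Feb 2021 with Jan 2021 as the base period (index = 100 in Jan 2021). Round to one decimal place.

Paasche price index uses current-period quantities as weights.
ΣP(Feb 2021)·Q(Feb 2021) = 523×3 + 27×8 + 2×341 = 1569 + 216 + 682 = 2467
ΣP(Jan 2021)·Q(Feb 2021) = 561×3 + 31×8 + 2×341 = 1683 + 248 + 682 = 2613
Index = 2467 / 2613 × 100 = 94.4126

94.4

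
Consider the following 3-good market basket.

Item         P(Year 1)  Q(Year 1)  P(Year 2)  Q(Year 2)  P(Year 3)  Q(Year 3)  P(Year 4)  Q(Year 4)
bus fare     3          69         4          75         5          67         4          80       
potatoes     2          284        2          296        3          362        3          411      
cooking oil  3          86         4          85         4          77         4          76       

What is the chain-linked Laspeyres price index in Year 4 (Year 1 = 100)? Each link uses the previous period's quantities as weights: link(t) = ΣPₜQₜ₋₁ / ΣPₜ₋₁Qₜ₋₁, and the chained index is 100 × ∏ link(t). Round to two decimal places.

143.84

Link Year 1→Year 2:
ΣP(Year 2)Q(Year 1) = 4×69 + 2×284 + 4×86 = 276 + 568 + 344 = 1188
ΣP(Year 1)Q(Year 1) = 3×69 + 2×284 + 3×86 = 207 + 568 + 258 = 1033
link = 1188/1033 = 1.150048
Link Year 2→Year 3:
ΣP(Year 3)Q(Year 2) = 5×75 + 3×296 + 4×85 = 375 + 888 + 340 = 1603
ΣP(Year 2)Q(Year 2) = 4×75 + 2×296 + 4×85 = 300 + 592 + 340 = 1232
link = 1603/1232 = 1.301136
Link Year 3→Year 4:
ΣP(Year 4)Q(Year 3) = 4×67 + 3×362 + 4×77 = 268 + 1086 + 308 = 1662
ΣP(Year 3)Q(Year 3) = 5×67 + 3×362 + 4×77 = 335 + 1086 + 308 = 1729
link = 1662/1729 = 0.961249
Chained index = 100 × 1.150048 × 1.301136 × 0.961249 = 143.8384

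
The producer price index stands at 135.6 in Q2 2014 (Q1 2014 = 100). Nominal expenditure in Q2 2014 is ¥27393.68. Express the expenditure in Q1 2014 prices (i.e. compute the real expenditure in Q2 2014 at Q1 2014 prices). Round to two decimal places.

Real = Nominal ÷ (Index/100) = 27393.68 ÷ (135.6/100)
     = 27393.68 ÷ 1.356 = 20201.8289

20201.83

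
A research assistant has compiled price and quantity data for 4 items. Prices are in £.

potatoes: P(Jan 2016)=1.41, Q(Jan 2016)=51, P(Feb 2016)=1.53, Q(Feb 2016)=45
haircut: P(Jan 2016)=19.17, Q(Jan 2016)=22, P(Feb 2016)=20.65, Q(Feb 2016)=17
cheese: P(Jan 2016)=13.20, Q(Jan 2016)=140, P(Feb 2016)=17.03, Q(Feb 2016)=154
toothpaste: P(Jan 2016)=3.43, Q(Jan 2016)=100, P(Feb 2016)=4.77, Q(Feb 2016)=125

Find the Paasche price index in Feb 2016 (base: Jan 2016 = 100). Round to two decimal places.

Paasche price index uses current-period quantities as weights.
ΣP(Feb 2016)·Q(Feb 2016) = 1.53×45 + 20.65×17 + 17.03×154 + 4.77×125 = 68.85 + 351.05 + 2622.62 + 596.25 = 3638.77
ΣP(Jan 2016)·Q(Feb 2016) = 1.41×45 + 19.17×17 + 13.20×154 + 3.43×125 = 63.45 + 325.89 + 2032.8 + 428.75 = 2850.89
Index = 3638.77 / 2850.89 × 100 = 127.6363

127.64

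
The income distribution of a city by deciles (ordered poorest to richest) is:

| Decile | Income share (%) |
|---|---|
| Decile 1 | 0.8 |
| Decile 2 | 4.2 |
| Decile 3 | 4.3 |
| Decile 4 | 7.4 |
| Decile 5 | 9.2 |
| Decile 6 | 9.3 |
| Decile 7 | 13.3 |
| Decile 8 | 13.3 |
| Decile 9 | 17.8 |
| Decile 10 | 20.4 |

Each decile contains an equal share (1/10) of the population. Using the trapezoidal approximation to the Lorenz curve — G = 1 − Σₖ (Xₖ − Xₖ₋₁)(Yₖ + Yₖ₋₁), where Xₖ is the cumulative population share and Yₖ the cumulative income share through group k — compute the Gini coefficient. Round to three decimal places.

Cumulative income shares Yₖ: 0.0080, 0.0500, 0.0930, 0.1670, 0.2590, 0.3520, 0.4850, 0.6180, 0.7960, 1.0000
Σ (Xₖ−Xₖ₋₁)(Yₖ+Yₖ₋₁) = (1/10)(0.0080+0.0000) + (1/10)(0.0500+0.0080) + (1/10)(0.0930+0.0500) + (1/10)(0.1670+0.0930) + (1/10)(0.2590+0.1670) + (1/10)(0.3520+0.2590) + (1/10)(0.4850+0.3520) + (1/10)(0.6180+0.4850) + (1/10)(0.7960+0.6180) + (1/10)(1.0000+0.7960)
  = 0.0008 + 0.0058 + 0.0143 + 0.0260 + 0.0426 + 0.0611 + 0.0837 + 0.1103 + 0.1414 + 0.1796 = 0.6656
G = 1 − 0.6656 = 0.3344

0.334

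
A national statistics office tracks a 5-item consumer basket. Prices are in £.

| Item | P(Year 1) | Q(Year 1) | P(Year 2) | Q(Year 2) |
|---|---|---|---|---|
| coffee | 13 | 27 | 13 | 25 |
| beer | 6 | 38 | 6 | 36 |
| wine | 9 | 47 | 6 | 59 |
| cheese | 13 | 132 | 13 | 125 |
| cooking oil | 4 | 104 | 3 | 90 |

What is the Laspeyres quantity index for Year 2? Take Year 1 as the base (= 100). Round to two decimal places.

97.54

Laspeyres quantity index uses base-period prices as weights.
ΣP(Year 1)·Q(Year 2) = 13×25 + 6×36 + 9×59 + 13×125 + 4×90 = 325 + 216 + 531 + 1625 + 360 = 3057
ΣP(Year 1)·Q(Year 1) = 13×27 + 6×38 + 9×47 + 13×132 + 4×104 = 351 + 228 + 423 + 1716 + 416 = 3134
Index = 3057 / 3134 × 100 = 97.5431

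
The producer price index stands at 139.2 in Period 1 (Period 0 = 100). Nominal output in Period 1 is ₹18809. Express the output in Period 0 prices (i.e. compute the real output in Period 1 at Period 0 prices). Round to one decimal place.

Real = Nominal ÷ (Index/100) = 18809 ÷ (139.2/100)
     = 18809 ÷ 1.392 = 13512.2126

13512.2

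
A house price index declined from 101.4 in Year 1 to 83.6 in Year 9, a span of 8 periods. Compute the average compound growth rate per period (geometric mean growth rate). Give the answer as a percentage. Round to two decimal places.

-2.38%

Growth factor = (83.6/101.4)^(1/8) = (0.824458)^(1/8) = 0.976160
Growth rate = 0.976160 − 1 = -0.023840 = -2.3840%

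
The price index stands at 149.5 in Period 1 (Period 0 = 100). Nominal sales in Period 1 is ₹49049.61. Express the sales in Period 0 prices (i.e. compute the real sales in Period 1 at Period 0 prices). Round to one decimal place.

Real = Nominal ÷ (Index/100) = 49049.61 ÷ (149.5/100)
     = 49049.61 ÷ 1.495 = 32809.1037

32809.1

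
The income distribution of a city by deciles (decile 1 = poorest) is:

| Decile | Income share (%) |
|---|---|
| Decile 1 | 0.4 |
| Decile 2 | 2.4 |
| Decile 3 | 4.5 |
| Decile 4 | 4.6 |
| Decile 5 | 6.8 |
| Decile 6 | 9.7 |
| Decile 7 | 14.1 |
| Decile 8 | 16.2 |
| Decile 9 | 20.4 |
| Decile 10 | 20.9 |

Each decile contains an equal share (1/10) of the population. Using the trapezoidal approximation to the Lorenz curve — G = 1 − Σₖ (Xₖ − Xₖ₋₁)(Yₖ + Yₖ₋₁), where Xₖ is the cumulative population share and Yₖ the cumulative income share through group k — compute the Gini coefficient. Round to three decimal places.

0.400

Cumulative income shares Yₖ: 0.0040, 0.0280, 0.0730, 0.1190, 0.1870, 0.2840, 0.4250, 0.5870, 0.7910, 1.0000
Σ (Xₖ−Xₖ₋₁)(Yₖ+Yₖ₋₁) = (1/10)(0.0040+0.0000) + (1/10)(0.0280+0.0040) + (1/10)(0.0730+0.0280) + (1/10)(0.1190+0.0730) + (1/10)(0.1870+0.1190) + (1/10)(0.2840+0.1870) + (1/10)(0.4250+0.2840) + (1/10)(0.5870+0.4250) + (1/10)(0.7910+0.5870) + (1/10)(1.0000+0.7910)
  = 0.0004 + 0.0032 + 0.0101 + 0.0192 + 0.0306 + 0.0471 + 0.0709 + 0.1012 + 0.1378 + 0.1791 = 0.5996
G = 1 − 0.5996 = 0.4004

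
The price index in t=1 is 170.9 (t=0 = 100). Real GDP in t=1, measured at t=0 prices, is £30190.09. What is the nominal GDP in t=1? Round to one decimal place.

Nominal = Real × (Index/100) = 30190.09 × (170.9/100)
        = 30190.09 × 1.709 = 51594.8638

51594.9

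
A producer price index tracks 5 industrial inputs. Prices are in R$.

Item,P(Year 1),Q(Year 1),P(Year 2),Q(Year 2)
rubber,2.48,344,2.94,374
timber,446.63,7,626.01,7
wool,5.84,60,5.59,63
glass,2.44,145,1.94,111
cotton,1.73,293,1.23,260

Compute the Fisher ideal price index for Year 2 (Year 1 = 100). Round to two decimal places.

123.29

Laspeyres component (base-period weights):
ΣP(Year 2)Q(Year 1) = 2.94×344 + 626.01×7 + 5.59×60 + 1.94×145 + 1.23×293 = 1011.36 + 4382.07 + 335.4 + 281.3 + 360.39 = 6370.52
ΣP(Year 1)Q(Year 1) = 2.48×344 + 446.63×7 + 5.84×60 + 2.44×145 + 1.73×293 = 853.12 + 3126.41 + 350.4 + 353.8 + 506.89 = 5190.62
L = 6370.52 / 5190.62 × 100 = 122.7314
Paasche component (current-period weights):
ΣP(Year 2)Q(Year 2) = 2.94×374 + 626.01×7 + 5.59×63 + 1.94×111 + 1.23×260 = 1099.56 + 4382.07 + 352.17 + 215.34 + 319.8 = 6368.94
ΣP(Year 1)Q(Year 2) = 2.48×374 + 446.63×7 + 5.84×63 + 2.44×111 + 1.73×260 = 927.52 + 3126.41 + 367.92 + 270.84 + 449.8 = 5142.49
P = 6368.94 / 5142.49 × 100 = 123.8493
Fisher = √(L × P) = √(122.7314 × 123.8493) = 123.2891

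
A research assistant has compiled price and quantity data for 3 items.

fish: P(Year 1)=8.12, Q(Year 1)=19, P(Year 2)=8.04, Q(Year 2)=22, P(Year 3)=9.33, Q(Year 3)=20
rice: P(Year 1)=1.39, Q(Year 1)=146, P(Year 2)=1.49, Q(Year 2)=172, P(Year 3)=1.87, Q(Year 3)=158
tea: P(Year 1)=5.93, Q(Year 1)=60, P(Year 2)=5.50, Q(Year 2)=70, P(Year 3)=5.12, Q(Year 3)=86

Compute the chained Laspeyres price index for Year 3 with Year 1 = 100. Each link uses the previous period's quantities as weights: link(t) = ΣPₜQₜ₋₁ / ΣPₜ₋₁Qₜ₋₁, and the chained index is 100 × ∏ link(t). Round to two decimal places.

106.28

Link Year 1→Year 2:
ΣP(Year 2)Q(Year 1) = 8.04×19 + 1.49×146 + 5.50×60 = 152.76 + 217.54 + 330 = 700.3
ΣP(Year 1)Q(Year 1) = 8.12×19 + 1.39×146 + 5.93×60 = 154.28 + 202.94 + 355.8 = 713.02
link = 700.3/713.02 = 0.982160
Link Year 2→Year 3:
ΣP(Year 3)Q(Year 2) = 9.33×22 + 1.87×172 + 5.12×70 = 205.26 + 321.64 + 358.4 = 885.3
ΣP(Year 2)Q(Year 2) = 8.04×22 + 1.49×172 + 5.50×70 = 176.88 + 256.28 + 385 = 818.16
link = 885.3/818.16 = 1.082062
Chained index = 100 × 0.982160 × 1.082062 = 106.2759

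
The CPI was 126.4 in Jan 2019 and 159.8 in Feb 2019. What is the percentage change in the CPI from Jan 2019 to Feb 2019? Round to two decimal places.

Change = (159.8 − 126.4) / 126.4 × 100
       = 33.4 / 126.4 × 100 = 26.4241%

26.42%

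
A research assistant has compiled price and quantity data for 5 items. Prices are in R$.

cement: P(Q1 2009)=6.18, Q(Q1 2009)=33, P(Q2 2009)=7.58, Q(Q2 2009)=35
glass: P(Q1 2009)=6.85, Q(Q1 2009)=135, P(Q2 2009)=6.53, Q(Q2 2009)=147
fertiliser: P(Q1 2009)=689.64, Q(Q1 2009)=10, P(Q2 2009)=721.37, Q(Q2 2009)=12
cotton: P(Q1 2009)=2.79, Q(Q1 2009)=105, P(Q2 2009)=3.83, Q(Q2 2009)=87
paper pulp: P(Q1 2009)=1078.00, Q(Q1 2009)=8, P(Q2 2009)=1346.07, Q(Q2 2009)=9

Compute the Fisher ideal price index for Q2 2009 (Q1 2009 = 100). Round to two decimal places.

115.02

Laspeyres component (base-period weights):
ΣP(Q2 2009)Q(Q1 2009) = 7.58×33 + 6.53×135 + 721.37×10 + 3.83×105 + 1346.07×8 = 250.14 + 881.55 + 7213.7 + 402.15 + 10768.56 = 19516.1
ΣP(Q1 2009)Q(Q1 2009) = 6.18×33 + 6.85×135 + 689.64×10 + 2.79×105 + 1078.00×8 = 203.94 + 924.75 + 6896.4 + 292.95 + 8624 = 16942.04
L = 19516.1 / 16942.04 × 100 = 115.1933
Paasche component (current-period weights):
ΣP(Q2 2009)Q(Q2 2009) = 7.58×35 + 6.53×147 + 721.37×12 + 3.83×87 + 1346.07×9 = 265.3 + 959.91 + 8656.44 + 333.21 + 12114.63 = 22329.49
ΣP(Q1 2009)Q(Q2 2009) = 6.18×35 + 6.85×147 + 689.64×12 + 2.79×87 + 1078.00×9 = 216.3 + 1006.95 + 8275.68 + 242.73 + 9702 = 19443.66
P = 22329.49 / 19443.66 × 100 = 114.8420
Fisher = √(L × P) = √(115.1933 × 114.8420) = 115.0175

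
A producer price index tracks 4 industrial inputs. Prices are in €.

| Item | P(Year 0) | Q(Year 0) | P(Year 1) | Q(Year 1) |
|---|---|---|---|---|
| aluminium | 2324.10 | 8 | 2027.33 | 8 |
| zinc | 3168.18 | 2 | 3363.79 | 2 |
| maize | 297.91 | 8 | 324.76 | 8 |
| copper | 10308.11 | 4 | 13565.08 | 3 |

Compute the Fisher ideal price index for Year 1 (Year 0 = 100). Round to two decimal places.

Laspeyres component (base-period weights):
ΣP(Year 1)Q(Year 0) = 2027.33×8 + 3363.79×2 + 324.76×8 + 13565.08×4 = 16218.64 + 6727.58 + 2598.08 + 54260.32 = 79804.62
ΣP(Year 0)Q(Year 0) = 2324.10×8 + 3168.18×2 + 297.91×8 + 10308.11×4 = 18592.8 + 6336.36 + 2383.28 + 41232.44 = 68544.88
L = 79804.62 / 68544.88 × 100 = 116.4268
Paasche component (current-period weights):
ΣP(Year 1)Q(Year 1) = 2027.33×8 + 3363.79×2 + 324.76×8 + 13565.08×3 = 16218.64 + 6727.58 + 2598.08 + 40695.24 = 66239.54
ΣP(Year 0)Q(Year 1) = 2324.10×8 + 3168.18×2 + 297.91×8 + 10308.11×3 = 18592.8 + 6336.36 + 2383.28 + 30924.33 = 58236.77
P = 66239.54 / 58236.77 × 100 = 113.7418
Fisher = √(L × P) = √(116.4268 × 113.7418) = 115.0765

115.08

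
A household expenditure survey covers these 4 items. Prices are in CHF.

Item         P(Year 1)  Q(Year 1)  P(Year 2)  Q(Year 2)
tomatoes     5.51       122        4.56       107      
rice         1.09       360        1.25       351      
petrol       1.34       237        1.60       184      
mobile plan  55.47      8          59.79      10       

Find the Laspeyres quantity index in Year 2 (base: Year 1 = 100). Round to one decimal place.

Laspeyres quantity index uses base-period prices as weights.
ΣP(Year 1)·Q(Year 2) = 5.51×107 + 1.09×351 + 1.34×184 + 55.47×10 = 589.57 + 382.59 + 246.56 + 554.7 = 1773.42
ΣP(Year 1)·Q(Year 1) = 5.51×122 + 1.09×360 + 1.34×237 + 55.47×8 = 672.22 + 392.4 + 317.58 + 443.76 = 1825.96
Index = 1773.42 / 1825.96 × 100 = 97.1226

97.1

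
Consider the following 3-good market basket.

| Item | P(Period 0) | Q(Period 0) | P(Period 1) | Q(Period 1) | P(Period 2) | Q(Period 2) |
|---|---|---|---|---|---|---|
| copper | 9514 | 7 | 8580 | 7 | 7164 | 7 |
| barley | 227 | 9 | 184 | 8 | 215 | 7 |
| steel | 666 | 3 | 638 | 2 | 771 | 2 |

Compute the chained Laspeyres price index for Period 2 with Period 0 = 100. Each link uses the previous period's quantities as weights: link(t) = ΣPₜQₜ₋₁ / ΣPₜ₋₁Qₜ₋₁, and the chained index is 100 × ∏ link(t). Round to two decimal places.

76.60

Link Period 0→Period 1:
ΣP(Period 1)Q(Period 0) = 8580×7 + 184×9 + 638×3 = 60060 + 1656 + 1914 = 63630
ΣP(Period 0)Q(Period 0) = 9514×7 + 227×9 + 666×3 = 66598 + 2043 + 1998 = 70639
link = 63630/70639 = 0.900777
Link Period 1→Period 2:
ΣP(Period 2)Q(Period 1) = 7164×7 + 215×8 + 771×2 = 50148 + 1720 + 1542 = 53410
ΣP(Period 1)Q(Period 1) = 8580×7 + 184×8 + 638×2 = 60060 + 1472 + 1276 = 62808
link = 53410/62808 = 0.850369
Chained index = 100 × 0.900777 × 0.850369 = 76.5993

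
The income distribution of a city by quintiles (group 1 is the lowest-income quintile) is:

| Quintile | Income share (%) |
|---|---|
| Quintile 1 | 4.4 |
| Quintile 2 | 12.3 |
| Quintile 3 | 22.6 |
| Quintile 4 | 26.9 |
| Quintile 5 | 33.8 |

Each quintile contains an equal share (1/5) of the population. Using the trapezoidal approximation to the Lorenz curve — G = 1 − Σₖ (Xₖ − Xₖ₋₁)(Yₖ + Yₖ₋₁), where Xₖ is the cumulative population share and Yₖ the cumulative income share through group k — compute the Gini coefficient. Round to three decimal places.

Cumulative income shares Yₖ: 0.0440, 0.1670, 0.3930, 0.6620, 1.0000
Σ (Xₖ−Xₖ₋₁)(Yₖ+Yₖ₋₁) = (1/5)(0.0440+0.0000) + (1/5)(0.1670+0.0440) + (1/5)(0.3930+0.1670) + (1/5)(0.6620+0.3930) + (1/5)(1.0000+0.6620)
  = 0.0088 + 0.0422 + 0.1120 + 0.2110 + 0.3324 = 0.7064
G = 1 − 0.7064 = 0.2936

0.294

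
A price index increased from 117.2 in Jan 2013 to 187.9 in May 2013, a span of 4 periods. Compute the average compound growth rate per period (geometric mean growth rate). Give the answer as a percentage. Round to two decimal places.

Growth factor = (187.9/117.2)^(1/4) = (1.603242)^(1/4) = 1.125252
Growth rate = 1.125252 − 1 = 0.125252 = 12.5252%

12.53%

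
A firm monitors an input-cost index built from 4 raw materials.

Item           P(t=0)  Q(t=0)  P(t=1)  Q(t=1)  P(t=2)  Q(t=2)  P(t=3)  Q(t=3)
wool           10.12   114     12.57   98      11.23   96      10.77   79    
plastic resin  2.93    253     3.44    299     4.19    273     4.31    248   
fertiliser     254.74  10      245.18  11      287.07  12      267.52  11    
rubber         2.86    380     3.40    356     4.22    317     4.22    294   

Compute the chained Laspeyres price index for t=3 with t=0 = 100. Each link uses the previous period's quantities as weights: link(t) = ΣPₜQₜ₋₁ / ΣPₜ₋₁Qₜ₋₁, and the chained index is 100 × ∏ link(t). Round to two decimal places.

119.99

Link t=0→t=1:
ΣP(t=1)Q(t=0) = 12.57×114 + 3.44×253 + 245.18×10 + 3.40×380 = 1432.98 + 870.32 + 2451.8 + 1292 = 6047.1
ΣP(t=0)Q(t=0) = 10.12×114 + 2.93×253 + 254.74×10 + 2.86×380 = 1153.68 + 741.29 + 2547.4 + 1086.8 = 5529.17
link = 6047.1/5529.17 = 1.093672
Link t=1→t=2:
ΣP(t=2)Q(t=1) = 11.23×98 + 4.19×299 + 287.07×11 + 4.22×356 = 1100.54 + 1252.81 + 3157.77 + 1502.32 = 7013.44
ΣP(t=1)Q(t=1) = 12.57×98 + 3.44×299 + 245.18×11 + 3.40×356 = 1231.86 + 1028.56 + 2696.98 + 1210.4 = 6167.8
link = 7013.44/6167.8 = 1.137106
Link t=2→t=3:
ΣP(t=3)Q(t=2) = 10.77×96 + 4.31×273 + 267.52×12 + 4.22×317 = 1033.92 + 1176.63 + 3210.24 + 1337.74 = 6758.53
ΣP(t=2)Q(t=2) = 11.23×96 + 4.19×273 + 287.07×12 + 4.22×317 = 1078.08 + 1143.87 + 3444.84 + 1337.74 = 7004.53
link = 6758.53/7004.53 = 0.964880
Chained index = 100 × 1.093672 × 1.137106 × 0.964880 = 119.9945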